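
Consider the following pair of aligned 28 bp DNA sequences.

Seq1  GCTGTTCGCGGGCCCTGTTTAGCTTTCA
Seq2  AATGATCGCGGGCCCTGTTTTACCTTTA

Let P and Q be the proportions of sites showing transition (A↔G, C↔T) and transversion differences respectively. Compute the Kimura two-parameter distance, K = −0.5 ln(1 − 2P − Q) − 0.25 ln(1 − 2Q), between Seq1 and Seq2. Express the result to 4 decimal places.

0.3098

Differing sites — 1:G/A (Ti); 2:C/A (Tv); 5:T/A (Tv); 21:A/T (Tv); 22:G/A (Ti); 24:T/C (Ti); 27:C/T (Ti).
Of the 7 differences, 4 transitions and 3 transversions over 28 sites: P = 4/28 = 0.142857, Q = 3/28 = 0.107143.
d = −0.5·ln(0.607143) − 0.25·ln(0.785714) = −0.5·(-0.498991) − 0.25·(-0.241162) = 0.3098.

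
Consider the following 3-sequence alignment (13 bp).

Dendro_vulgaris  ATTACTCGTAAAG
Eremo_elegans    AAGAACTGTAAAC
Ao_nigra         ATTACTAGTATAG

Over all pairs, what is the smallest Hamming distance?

Pairwise Hamming distances:
  Dendro_vulgaris vs Eremo_elegans: 6
  Dendro_vulgaris vs Ao_nigra: 2
  Eremo_elegans vs Ao_nigra: 7
The smallest is 2, between Dendro_vulgaris and Ao_nigra.

2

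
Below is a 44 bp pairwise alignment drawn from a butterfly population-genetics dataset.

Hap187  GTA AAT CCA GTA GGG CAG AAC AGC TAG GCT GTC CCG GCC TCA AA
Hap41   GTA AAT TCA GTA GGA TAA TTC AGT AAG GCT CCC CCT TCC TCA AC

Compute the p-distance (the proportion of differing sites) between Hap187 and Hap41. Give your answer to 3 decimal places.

0.295

The sequences differ at positions 7 (C/T), 15 (G/A), 16 (C/T), 18 (G/A), 19 (A/T), 20 (A/T), 24 (C/T), 25 (T/A), 31 (G/C), 32 (T/C), 36 (G/T), 37 (G/T), 44 (A/C).
There are 13 differences over 44 sites, so p = 13/44 = 0.295.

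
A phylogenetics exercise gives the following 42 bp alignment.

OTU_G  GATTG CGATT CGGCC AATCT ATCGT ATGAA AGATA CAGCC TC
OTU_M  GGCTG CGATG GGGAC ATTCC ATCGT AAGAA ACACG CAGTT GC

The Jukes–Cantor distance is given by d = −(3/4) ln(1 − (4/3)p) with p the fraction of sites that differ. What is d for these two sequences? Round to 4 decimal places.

0.4408

The sequences differ at positions 2 (A/G), 3 (T/C), 10 (T/G), 11 (C/G), 14 (C/A), 17 (A/T), 20 (T/C), 27 (T/A), 32 (G/C), 34 (T/C), 35 (A/G), 39 (C/T), 40 (C/T), 41 (T/G).
p = 14/42 = 0.333333.
d = −0.75 · ln(1 − (4/3)·0.333333) = −0.75 · ln(0.555556) = −0.75 · (-0.587786) = 0.4408.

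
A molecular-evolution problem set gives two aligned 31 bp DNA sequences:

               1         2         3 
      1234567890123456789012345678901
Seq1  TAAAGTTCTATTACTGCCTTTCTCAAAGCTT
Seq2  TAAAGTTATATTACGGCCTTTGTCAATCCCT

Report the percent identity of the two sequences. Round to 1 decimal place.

80.6%

The sequences differ at positions 8 (C/A), 15 (T/G), 22 (C/G), 27 (A/T), 28 (G/C), 30 (T/C).
25 of the 31 sites match, so the percent identity is 25/31 × 100 = 80.6%.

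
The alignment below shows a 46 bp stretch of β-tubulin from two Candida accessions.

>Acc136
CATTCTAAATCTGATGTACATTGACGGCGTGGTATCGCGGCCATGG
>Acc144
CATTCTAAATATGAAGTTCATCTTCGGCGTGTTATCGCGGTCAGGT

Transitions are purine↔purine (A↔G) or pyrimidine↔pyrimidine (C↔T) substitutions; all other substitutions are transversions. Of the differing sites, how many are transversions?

8

Differing sites — 11:C/A (Tv); 15:T/A (Tv); 18:A/T (Tv); 22:T/C (Ti); 23:G/T (Tv); 24:A/T (Tv); 32:G/T (Tv); 41:C/T (Ti); 44:T/G (Tv); 46:G/T (Tv).
Of the 10 differences, 2 transitions and 8 transversions, so the answer is 8.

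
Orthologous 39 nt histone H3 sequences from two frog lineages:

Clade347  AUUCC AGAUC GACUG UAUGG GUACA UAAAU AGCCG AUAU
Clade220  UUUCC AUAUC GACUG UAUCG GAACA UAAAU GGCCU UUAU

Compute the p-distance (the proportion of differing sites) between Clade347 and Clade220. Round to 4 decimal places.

Differing sites — 1:A/U; 7:G/U; 19:G/C; 22:U/A; 31:A/G; 35:G/U; 36:A/U.
There are 7 differences over 39 sites, so p = 7/39 = 0.1795.

0.1795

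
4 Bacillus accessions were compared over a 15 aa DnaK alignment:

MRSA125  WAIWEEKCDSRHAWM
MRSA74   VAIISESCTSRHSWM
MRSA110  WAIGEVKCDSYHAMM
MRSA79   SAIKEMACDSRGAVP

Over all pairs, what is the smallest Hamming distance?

Pairwise Hamming distances:
  MRSA125 vs MRSA74: 6
  MRSA125 vs MRSA110: 4
  MRSA125 vs MRSA79: 7
  MRSA74 vs MRSA110: 9
  MRSA74 vs MRSA79: 10
  MRSA110 vs MRSA79: 8
The smallest is 4, between MRSA125 and MRSA110.

4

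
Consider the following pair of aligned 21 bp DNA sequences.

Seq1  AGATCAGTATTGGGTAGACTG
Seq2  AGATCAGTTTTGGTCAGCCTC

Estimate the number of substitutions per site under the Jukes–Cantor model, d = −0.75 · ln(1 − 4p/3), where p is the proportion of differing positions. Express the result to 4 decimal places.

Mismatches occur at site 9 (A↔T), site 14 (G↔T), site 15 (T↔C), site 18 (A↔C), site 21 (G↔C).
p = 5/21 = 0.238095.
d = −0.75 · ln(1 − (4/3)·0.238095) = −0.75 · ln(0.682540) = −0.75 · (-0.381934) = 0.2865.

0.2865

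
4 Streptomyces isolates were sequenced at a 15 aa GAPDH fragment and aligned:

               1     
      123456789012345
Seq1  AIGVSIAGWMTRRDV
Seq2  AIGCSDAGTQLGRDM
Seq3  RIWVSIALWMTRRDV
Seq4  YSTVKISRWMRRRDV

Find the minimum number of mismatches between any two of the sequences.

3

Pairwise Hamming distances:
  Seq1 vs Seq2: 7
  Seq1 vs Seq3: 3
  Seq1 vs Seq4: 7
  Seq2 vs Seq3: 10
  Seq2 vs Seq4: 13
  Seq3 vs Seq4: 7
The smallest is 3, between Seq1 and Seq3.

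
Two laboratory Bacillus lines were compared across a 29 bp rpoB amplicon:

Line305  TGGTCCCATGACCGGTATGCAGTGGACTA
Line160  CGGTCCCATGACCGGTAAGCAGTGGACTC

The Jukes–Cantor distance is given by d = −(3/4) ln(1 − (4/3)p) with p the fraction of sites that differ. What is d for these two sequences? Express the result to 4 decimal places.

0.1113

Mismatches occur at site 1 (T/C), site 18 (T/A), site 29 (A/C).
p = 3/29 = 0.103448.
d = −0.75 · ln(1 − (4/3)·0.103448) = −0.75 · ln(0.862069) = −0.75 · (-0.148420) = 0.1113.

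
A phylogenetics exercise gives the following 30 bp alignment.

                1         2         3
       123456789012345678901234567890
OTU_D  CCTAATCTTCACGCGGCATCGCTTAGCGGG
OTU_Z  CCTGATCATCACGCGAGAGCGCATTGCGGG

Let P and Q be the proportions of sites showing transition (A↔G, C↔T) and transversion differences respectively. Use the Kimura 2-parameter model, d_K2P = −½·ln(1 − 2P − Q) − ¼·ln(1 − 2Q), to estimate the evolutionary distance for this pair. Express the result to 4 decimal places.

0.2797

The sequences differ at positions 4 (A/G, transition), 8 (T/A, transversion), 16 (G/A, transition), 17 (C/G, transversion), 19 (T/G, transversion), 23 (T/A, transversion), 25 (A/T, transversion).
Of the 7 differences, 2 transitions and 5 transversions over 30 sites: P = 2/30 = 0.066667, Q = 5/30 = 0.166667.
d = −0.5·ln(0.699999) − 0.25·ln(0.666666) = −0.5·(-0.356676) − 0.25·(-0.405466) = 0.2797.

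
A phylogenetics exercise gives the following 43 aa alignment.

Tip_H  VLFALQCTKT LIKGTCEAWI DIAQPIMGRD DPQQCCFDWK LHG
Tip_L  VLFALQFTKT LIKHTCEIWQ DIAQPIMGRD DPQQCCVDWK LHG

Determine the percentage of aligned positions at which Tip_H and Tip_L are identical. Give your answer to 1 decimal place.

88.4%

Mismatches occur at site 7 (C↔F), site 14 (G↔H), site 18 (A↔I), site 20 (I↔Q), site 37 (F↔V).
38 of the 43 sites match, so the percent identity is 38/43 × 100 = 88.4%.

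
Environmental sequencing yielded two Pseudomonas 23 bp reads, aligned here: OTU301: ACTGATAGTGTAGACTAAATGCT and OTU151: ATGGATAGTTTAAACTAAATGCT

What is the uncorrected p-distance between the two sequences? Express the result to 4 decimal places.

The sequences differ at positions 2 (C/T), 3 (T/G), 10 (G/T), 13 (G/A).
There are 4 differences over 23 sites, so p = 4/23 = 0.1739.

0.1739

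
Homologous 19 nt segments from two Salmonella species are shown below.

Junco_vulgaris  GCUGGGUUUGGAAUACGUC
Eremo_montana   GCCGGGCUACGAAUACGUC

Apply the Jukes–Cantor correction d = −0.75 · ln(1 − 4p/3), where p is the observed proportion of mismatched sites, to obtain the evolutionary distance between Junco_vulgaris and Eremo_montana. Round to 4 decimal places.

0.2471

Differing sites — 3:U/C; 7:U/C; 9:U/A; 10:G/C.
p = 4/19 = 0.210526.
d = −0.75 · ln(1 − (4/3)·0.210526) = −0.75 · ln(0.719299) = −0.75 · (-0.329478) = 0.2471.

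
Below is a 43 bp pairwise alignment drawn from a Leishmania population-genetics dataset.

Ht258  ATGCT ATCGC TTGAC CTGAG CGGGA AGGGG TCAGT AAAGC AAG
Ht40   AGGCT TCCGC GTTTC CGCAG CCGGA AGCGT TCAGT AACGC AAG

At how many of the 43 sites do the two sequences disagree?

Mismatches occur at site 2 (T/G), site 6 (A/T), site 7 (T/C), site 11 (T/G), site 13 (G/T), site 14 (A/T), site 17 (T/G), site 18 (G/C), site 22 (G/C), site 28 (G/C), site 30 (G/T), site 38 (A/C).
That gives 12 mismatches out of 43 aligned sites, so the Hamming distance is 12.

12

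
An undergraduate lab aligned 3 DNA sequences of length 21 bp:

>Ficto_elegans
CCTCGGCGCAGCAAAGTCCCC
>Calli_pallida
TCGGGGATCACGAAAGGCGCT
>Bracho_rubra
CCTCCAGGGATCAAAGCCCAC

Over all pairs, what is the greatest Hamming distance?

14

Pairwise Hamming distances:
  Ficto_elegans vs Calli_pallida: 10
  Ficto_elegans vs Bracho_rubra: 7
  Calli_pallida vs Bracho_rubra: 14
The largest is 14, between Calli_pallida and Bracho_rubra.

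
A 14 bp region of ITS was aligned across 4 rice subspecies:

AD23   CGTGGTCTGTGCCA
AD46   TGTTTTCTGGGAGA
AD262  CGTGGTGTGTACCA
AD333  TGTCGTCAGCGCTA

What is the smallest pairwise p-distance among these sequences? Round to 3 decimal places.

0.143

Pairwise Hamming distances:
  AD23 vs AD46: 6
  AD23 vs AD262: 2
  AD23 vs AD333: 5
  AD46 vs AD262: 8
  AD46 vs AD333: 6
  AD262 vs AD333: 7
The smallest is 2 mismatches, between AD23 and AD262; p = 2/14 = 0.143.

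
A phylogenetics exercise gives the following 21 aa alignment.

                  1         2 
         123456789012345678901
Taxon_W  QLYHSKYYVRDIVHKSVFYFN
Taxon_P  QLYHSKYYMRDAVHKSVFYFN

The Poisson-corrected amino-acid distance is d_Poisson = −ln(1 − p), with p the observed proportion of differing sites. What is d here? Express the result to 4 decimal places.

0.1001

Differing sites — 9:V/M; 12:I/A.
p = 2/21 = 0.095238.
d = −ln(1 − 0.095238) = −ln(0.904762) = 0.1001.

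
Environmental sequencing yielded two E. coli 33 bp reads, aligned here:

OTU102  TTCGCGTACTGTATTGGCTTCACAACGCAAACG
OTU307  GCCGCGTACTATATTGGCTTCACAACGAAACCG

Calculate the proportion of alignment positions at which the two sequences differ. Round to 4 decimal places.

Mismatches occur at site 1 (T/G), site 2 (T/C), site 11 (G/A), site 28 (C/A), site 31 (A/C).
There are 5 differences over 33 sites, so p = 5/33 = 0.1515.

0.1515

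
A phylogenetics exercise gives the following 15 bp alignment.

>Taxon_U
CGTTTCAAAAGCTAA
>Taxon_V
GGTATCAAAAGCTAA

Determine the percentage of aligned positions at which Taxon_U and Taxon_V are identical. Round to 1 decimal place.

Mismatches occur at site 1 (C↔G), site 4 (T↔A).
13 of the 15 sites match, so the percent identity is 13/15 × 100 = 86.7%.

86.7%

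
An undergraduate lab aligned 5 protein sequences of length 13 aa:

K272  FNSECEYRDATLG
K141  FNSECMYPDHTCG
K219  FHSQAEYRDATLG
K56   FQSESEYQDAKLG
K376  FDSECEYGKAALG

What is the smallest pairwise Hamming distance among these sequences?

3

Pairwise Hamming distances:
  K272 vs K141: 4
  K272 vs K219: 3
  K272 vs K56: 4
  K272 vs K376: 4
  K141 vs K219: 7
  K141 vs K56: 7
  K141 vs K376: 7
  K219 vs K56: 5
  K219 vs K376: 6
  K56 vs K376: 5
The smallest is 3, between K272 and K219.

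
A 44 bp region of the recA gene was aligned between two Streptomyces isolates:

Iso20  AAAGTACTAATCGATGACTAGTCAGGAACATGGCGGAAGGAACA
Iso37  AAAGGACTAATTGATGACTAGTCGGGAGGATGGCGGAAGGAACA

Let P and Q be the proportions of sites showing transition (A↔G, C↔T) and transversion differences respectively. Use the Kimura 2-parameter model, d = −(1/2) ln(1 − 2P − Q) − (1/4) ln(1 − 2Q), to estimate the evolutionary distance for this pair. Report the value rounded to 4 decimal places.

0.1242

The sequences differ at positions 5 (T/G, transversion), 12 (C/T, transition), 24 (A/G, transition), 28 (A/G, transition), 29 (C/G, transversion).
Of the 5 differences, 3 transitions and 2 transversions over 44 sites: P = 3/44 = 0.068182, Q = 2/44 = 0.045455.
d = −0.5·ln(0.818181) − 0.25·ln(0.909090) = −0.5·(-0.200672) − 0.25·(-0.095311) = 0.1242.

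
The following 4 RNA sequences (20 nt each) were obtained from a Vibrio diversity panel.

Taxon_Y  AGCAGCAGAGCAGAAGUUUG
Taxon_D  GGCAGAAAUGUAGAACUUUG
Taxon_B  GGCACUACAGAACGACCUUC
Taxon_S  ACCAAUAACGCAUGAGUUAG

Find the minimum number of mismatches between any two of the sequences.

Pairwise Hamming distances:
  Taxon_Y vs Taxon_D: 6
  Taxon_Y vs Taxon_B: 10
  Taxon_Y vs Taxon_S: 8
  Taxon_D vs Taxon_B: 9
  Taxon_D vs Taxon_S: 10
  Taxon_B vs Taxon_S: 11
The smallest is 6, between Taxon_Y and Taxon_D.

6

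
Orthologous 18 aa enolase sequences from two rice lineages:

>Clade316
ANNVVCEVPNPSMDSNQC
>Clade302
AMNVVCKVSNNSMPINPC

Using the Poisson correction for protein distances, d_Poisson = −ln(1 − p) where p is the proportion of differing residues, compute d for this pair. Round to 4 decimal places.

0.4925

The sequences differ at positions 2 (N/M), 7 (E/K), 9 (P/S), 11 (P/N), 14 (D/P), 15 (S/I), 17 (Q/P).
p = 7/18 = 0.388889.
d = −ln(1 − 0.388889) = −ln(0.611111) = 0.4925.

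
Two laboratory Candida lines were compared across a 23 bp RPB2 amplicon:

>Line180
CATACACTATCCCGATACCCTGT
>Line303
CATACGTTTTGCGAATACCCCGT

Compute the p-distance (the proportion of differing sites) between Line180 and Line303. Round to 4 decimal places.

Mismatches occur at site 6 (A/G), site 7 (C/T), site 9 (A/T), site 11 (C/G), site 13 (C/G), site 14 (G/A), site 21 (T/C).
There are 7 differences over 23 sites, so p = 7/23 = 0.3043.

0.3043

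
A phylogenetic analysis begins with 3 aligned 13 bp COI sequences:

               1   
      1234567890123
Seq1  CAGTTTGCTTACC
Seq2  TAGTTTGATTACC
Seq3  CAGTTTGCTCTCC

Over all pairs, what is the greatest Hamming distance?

4

Pairwise Hamming distances:
  Seq1 vs Seq2: 2
  Seq1 vs Seq3: 2
  Seq2 vs Seq3: 4
The largest is 4, between Seq2 and Seq3.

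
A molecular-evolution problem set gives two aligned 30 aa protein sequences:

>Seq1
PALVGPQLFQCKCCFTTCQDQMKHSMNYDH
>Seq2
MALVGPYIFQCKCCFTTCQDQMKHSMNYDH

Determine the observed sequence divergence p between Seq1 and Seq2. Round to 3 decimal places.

The sequences differ at positions 1 (P/M), 7 (Q/Y), 8 (L/I).
There are 3 differences over 30 sites, so p = 3/30 = 0.100.

0.100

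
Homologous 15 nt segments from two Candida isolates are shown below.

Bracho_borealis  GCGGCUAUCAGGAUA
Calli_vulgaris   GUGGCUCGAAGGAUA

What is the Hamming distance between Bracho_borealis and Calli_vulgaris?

4

The sequences differ at positions 2 (C/U), 7 (A/C), 8 (U/G), 9 (C/A).
That gives 4 mismatches out of 15 aligned sites, so the Hamming distance is 4.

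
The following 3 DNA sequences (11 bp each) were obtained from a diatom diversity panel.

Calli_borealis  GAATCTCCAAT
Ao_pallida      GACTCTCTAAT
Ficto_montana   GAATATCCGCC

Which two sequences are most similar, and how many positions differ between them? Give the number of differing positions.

2

Pairwise Hamming distances:
  Calli_borealis vs Ao_pallida: 2
  Calli_borealis vs Ficto_montana: 4
  Ao_pallida vs Ficto_montana: 6
The smallest is 2, between Calli_borealis and Ao_pallida.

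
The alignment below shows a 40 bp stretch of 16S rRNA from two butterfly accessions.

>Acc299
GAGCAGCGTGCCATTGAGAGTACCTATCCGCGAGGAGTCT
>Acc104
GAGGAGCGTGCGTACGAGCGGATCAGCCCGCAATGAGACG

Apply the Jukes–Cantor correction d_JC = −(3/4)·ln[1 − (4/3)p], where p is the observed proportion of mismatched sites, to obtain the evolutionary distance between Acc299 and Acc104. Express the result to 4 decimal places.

The sequences differ at positions 4 (C/G), 12 (C/G), 13 (A/T), 14 (T/A), 15 (T/C), 19 (A/C), 21 (T/G), 23 (C/T), 25 (T/A), 26 (A/G), 27 (T/C), 32 (G/A), 34 (G/T), 38 (T/A), 40 (T/G).
p = 15/40 = 0.375000.
d = −0.75 · ln(1 − (4/3)·0.375000) = −0.75 · ln(0.500000) = −0.75 · (-0.693147) = 0.5199.

0.5199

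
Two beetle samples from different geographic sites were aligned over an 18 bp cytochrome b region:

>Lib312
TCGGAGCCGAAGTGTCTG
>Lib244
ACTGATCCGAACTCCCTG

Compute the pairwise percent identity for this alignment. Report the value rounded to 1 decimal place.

66.7%

Mismatches occur at site 1 (T/A), site 3 (G/T), site 6 (G/T), site 12 (G/C), site 14 (G/C), site 15 (T/C).
12 of the 18 sites match, so the percent identity is 12/18 × 100 = 66.7%.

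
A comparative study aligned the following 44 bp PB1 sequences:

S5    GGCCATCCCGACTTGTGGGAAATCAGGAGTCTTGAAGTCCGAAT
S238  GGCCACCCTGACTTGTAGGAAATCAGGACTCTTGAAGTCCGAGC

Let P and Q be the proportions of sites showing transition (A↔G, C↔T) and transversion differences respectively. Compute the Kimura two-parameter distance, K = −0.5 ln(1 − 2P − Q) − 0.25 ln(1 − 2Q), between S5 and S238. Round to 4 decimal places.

0.1555

Differing sites — 6:T/C (Ti); 9:C/T (Ti); 17:G/A (Ti); 29:G/C (Tv); 43:A/G (Ti); 44:T/C (Ti).
Of the 6 differences, 5 transitions and 1 transversion over 44 sites: P = 5/44 = 0.113636, Q = 1/44 = 0.022727.
d = −0.5·ln(0.750001) − 0.25·ln(0.954546) = −0.5·(-0.287681) − 0.25·(-0.046519) = 0.1555.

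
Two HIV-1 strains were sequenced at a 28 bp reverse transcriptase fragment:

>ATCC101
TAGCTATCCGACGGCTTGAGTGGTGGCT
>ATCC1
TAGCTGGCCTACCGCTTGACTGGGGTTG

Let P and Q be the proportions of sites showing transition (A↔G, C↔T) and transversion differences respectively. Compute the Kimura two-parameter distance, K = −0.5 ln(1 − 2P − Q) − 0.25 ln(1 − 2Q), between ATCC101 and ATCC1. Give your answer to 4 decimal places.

The sequences differ at positions 6 (A/G, transition), 7 (T/G, transversion), 10 (G/T, transversion), 13 (G/C, transversion), 20 (G/C, transversion), 24 (T/G, transversion), 26 (G/T, transversion), 27 (C/T, transition), 28 (T/G, transversion).
Of the 9 differences, 2 transitions and 7 transversions over 28 sites: P = 2/28 = 0.071429, Q = 7/28 = 0.250000.
d = −0.5·ln(0.607142) − 0.25·ln(0.500000) = −0.5·(-0.498993) − 0.25·(-0.693147) = 0.4228.

0.4228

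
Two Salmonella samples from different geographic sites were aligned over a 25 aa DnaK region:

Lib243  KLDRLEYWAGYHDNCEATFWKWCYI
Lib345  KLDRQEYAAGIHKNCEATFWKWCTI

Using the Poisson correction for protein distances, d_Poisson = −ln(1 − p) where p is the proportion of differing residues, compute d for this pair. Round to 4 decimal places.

Differing sites — 5:L/Q; 8:W/A; 11:Y/I; 13:D/K; 24:Y/T.
p = 5/25 = 0.200000.
d = −ln(1 − 0.200000) = −ln(0.800000) = 0.2231.

0.2231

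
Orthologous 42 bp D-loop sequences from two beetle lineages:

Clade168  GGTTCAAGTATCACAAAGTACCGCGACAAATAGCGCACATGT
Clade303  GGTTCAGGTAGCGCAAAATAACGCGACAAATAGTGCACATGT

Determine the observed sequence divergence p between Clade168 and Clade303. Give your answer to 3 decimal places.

Differing sites — 7:A/G; 11:T/G; 13:A/G; 18:G/A; 21:C/A; 34:C/T.
There are 6 differences over 42 sites, so p = 6/42 = 0.143.

0.143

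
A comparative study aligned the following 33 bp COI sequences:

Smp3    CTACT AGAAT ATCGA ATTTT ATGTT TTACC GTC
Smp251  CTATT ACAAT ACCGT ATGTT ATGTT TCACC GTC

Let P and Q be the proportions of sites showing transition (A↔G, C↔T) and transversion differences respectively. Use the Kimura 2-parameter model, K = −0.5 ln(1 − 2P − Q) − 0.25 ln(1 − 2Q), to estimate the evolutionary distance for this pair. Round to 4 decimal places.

Differing sites — 4:C/T (Ti); 7:G/C (Tv); 12:T/C (Ti); 15:A/T (Tv); 18:T/G (Tv); 27:T/C (Ti).
Of the 6 differences, 3 transitions and 3 transversions over 33 sites: P = 3/33 = 0.090909, Q = 3/33 = 0.090909.
d = −0.5·ln(0.727273) − 0.25·ln(0.818182) = −0.5·(-0.318453) − 0.25·(-0.200670) = 0.2094.

0.2094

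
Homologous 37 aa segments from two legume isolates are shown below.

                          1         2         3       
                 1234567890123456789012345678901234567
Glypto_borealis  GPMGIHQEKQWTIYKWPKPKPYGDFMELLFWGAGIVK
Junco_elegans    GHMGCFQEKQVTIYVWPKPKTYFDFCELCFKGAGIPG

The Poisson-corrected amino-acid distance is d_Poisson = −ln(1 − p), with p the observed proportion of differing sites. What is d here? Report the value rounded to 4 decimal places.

0.3920

Differing sites — 2:P/H; 5:I/C; 6:H/F; 11:W/V; 15:K/V; 21:P/T; 23:G/F; 26:M/C; 29:L/C; 31:W/K; 36:V/P; 37:K/G.
p = 12/37 = 0.324324.
d = −ln(1 − 0.324324) = −ln(0.675676) = 0.3920.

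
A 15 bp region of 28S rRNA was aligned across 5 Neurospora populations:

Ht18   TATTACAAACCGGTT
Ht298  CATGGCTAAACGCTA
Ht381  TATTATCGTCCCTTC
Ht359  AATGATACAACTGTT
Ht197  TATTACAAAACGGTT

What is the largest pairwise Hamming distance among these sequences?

11

Pairwise Hamming distances:
  Ht18 vs Ht298: 7
  Ht18 vs Ht381: 7
  Ht18 vs Ht359: 6
  Ht18 vs Ht197: 1
  Ht298 vs Ht381: 11
  Ht298 vs Ht359: 8
  Ht298 vs Ht197: 6
  Ht381 vs Ht359: 9
  Ht381 vs Ht197: 8
  Ht359 vs Ht197: 5
The largest is 11, between Ht298 and Ht381.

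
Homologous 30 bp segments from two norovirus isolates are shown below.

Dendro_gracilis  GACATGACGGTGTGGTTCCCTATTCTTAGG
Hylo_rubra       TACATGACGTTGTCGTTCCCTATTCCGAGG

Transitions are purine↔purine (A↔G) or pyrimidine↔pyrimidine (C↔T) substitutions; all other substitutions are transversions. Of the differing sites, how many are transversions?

4

The sequences differ at positions 1 (G/T, transversion), 10 (G/T, transversion), 14 (G/C, transversion), 26 (T/C, transition), 27 (T/G, transversion).
Of the 5 differences, 1 transition and 4 transversions, so the answer is 4.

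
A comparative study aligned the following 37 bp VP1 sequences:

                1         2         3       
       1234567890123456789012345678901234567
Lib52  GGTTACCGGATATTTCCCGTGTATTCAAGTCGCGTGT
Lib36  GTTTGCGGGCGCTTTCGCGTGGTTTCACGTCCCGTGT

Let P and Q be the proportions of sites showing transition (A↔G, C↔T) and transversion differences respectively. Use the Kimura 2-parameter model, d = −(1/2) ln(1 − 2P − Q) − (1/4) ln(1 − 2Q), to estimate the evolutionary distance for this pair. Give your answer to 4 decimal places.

0.3904

Mismatches occur at site 2 (G→T, transversion), site 5 (A→G, transition), site 7 (C→G, transversion), site 10 (A→C, transversion), site 11 (T→G, transversion), site 12 (A→C, transversion), site 17 (C→G, transversion), site 22 (T→G, transversion), site 23 (A→T, transversion), site 28 (A→C, transversion), site 32 (G→C, transversion).
Of the 11 differences, 1 transition and 10 transversions over 37 sites: P = 1/37 = 0.027027, Q = 10/37 = 0.270270.
d = −0.5·ln(0.675676) − 0.25·ln(0.459460) = −0.5·(-0.392042) − 0.25·(-0.777703) = 0.3904.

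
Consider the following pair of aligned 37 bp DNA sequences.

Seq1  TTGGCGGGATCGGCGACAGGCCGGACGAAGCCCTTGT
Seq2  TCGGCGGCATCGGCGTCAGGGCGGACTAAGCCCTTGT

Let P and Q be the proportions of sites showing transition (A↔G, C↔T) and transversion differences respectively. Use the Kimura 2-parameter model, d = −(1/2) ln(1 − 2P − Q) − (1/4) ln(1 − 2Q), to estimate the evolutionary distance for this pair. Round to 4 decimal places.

Differing sites — 2:T/C (Ti); 8:G/C (Tv); 16:A/T (Tv); 21:C/G (Tv); 27:G/T (Tv).
Of the 5 differences, 1 transition and 4 transversions over 37 sites: P = 1/37 = 0.027027, Q = 4/37 = 0.108108.
d = −0.5·ln(0.837838) − 0.25·ln(0.783784) = −0.5·(-0.176931) − 0.25·(-0.243622) = 0.1494.

0.1494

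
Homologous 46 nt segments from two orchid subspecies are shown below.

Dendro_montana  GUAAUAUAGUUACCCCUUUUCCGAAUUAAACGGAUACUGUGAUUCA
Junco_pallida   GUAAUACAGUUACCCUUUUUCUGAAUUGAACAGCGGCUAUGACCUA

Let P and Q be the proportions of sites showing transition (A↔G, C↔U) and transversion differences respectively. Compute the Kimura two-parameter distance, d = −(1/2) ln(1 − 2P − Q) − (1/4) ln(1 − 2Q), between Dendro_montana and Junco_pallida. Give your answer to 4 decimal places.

The sequences differ at positions 7 (U/C, transition), 16 (C/U, transition), 22 (C/U, transition), 28 (A/G, transition), 32 (G/A, transition), 34 (A/C, transversion), 35 (U/G, transversion), 36 (A/G, transition), 39 (G/A, transition), 43 (U/C, transition), 44 (U/C, transition), 45 (C/U, transition).
Of the 12 differences, 10 transitions and 2 transversions over 46 sites: P = 10/46 = 0.217391, Q = 2/46 = 0.043478.
d = −0.5·ln(0.521740) − 0.25·ln(0.913044) = −0.5·(-0.650586) − 0.25·(-0.090971) = 0.3480.

0.3480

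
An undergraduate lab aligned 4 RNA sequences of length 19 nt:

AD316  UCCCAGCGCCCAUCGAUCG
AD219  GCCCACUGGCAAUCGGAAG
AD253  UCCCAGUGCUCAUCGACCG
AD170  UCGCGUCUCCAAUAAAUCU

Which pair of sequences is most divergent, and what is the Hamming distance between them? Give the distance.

Pairwise Hamming distances:
  AD316 vs AD219: 8
  AD316 vs AD253: 3
  AD316 vs AD170: 8
  AD219 vs AD253: 8
  AD219 vs AD170: 13
  AD253 vs AD170: 11
The largest is 13, between AD219 and AD170.

13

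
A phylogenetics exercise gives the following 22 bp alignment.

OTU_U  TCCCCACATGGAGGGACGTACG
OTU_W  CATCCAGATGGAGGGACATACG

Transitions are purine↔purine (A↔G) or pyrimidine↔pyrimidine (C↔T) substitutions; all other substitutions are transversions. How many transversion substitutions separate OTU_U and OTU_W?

The sequences differ at positions 1 (T/C, transition), 2 (C/A, transversion), 3 (C/T, transition), 7 (C/G, transversion), 18 (G/A, transition).
Of the 5 differences, 3 transitions and 2 transversions, so the answer is 2.

2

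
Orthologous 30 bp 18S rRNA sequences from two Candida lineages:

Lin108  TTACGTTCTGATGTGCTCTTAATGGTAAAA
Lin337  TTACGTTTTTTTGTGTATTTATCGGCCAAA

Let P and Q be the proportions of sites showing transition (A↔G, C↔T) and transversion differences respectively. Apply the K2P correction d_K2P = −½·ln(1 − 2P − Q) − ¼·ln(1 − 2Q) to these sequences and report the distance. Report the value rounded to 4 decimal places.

Differing sites — 8:C/T (Ti); 10:G/T (Tv); 11:A/T (Tv); 16:C/T (Ti); 17:T/A (Tv); 18:C/T (Ti); 22:A/T (Tv); 23:T/C (Ti); 26:T/C (Ti); 27:A/C (Tv).
Of the 10 differences, 5 transitions and 5 transversions over 30 sites: P = 5/30 = 0.166667, Q = 5/30 = 0.166667.
d = −0.5·ln(0.499999) − 0.25·ln(0.666666) = −0.5·(-0.693149) − 0.25·(-0.405466) = 0.4479.

0.4479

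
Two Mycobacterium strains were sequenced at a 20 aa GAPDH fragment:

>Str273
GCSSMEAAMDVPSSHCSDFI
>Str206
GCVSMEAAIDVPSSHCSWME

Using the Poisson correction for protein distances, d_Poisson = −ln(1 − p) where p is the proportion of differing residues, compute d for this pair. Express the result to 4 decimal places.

Differing sites — 3:S/V; 9:M/I; 18:D/W; 19:F/M; 20:I/E.
p = 5/20 = 0.250000.
d = −ln(1 − 0.250000) = −ln(0.750000) = 0.2877.

0.2877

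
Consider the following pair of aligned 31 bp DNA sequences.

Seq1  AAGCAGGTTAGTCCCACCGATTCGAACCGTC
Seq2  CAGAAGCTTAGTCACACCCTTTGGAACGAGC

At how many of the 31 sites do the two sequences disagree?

The sequences differ at positions 1 (A/C), 4 (C/A), 7 (G/C), 14 (C/A), 19 (G/C), 20 (A/T), 23 (C/G), 28 (C/G), 29 (G/A), 30 (T/G).
That gives 10 mismatches out of 31 aligned sites, so the Hamming distance is 10.

10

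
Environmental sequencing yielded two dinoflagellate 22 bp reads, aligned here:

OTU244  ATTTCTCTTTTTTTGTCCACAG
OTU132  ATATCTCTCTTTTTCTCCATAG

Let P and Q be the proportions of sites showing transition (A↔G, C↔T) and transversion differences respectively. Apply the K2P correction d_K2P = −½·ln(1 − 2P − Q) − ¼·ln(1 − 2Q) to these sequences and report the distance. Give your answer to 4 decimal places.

0.2094

The sequences differ at positions 3 (T/A, transversion), 9 (T/C, transition), 15 (G/C, transversion), 20 (C/T, transition).
Of the 4 differences, 2 transitions and 2 transversions over 22 sites: P = 2/22 = 0.090909, Q = 2/22 = 0.090909.
d = −0.5·ln(0.727273) − 0.25·ln(0.818182) = −0.5·(-0.318453) − 0.25·(-0.200670) = 0.2094.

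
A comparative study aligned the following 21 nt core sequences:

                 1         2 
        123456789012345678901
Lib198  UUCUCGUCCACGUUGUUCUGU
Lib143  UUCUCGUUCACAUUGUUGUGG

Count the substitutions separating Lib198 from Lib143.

The sequences differ at positions 8 (C/U), 12 (G/A), 18 (C/G), 21 (U/G).
That gives 4 mismatches out of 21 aligned sites, so the Hamming distance is 4.

4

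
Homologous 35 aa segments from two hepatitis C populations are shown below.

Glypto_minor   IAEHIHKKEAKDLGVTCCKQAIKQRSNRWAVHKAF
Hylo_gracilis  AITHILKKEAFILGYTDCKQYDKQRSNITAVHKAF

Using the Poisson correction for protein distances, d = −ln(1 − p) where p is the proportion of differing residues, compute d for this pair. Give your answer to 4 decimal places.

0.4199

Differing sites — 1:I/A; 2:A/I; 3:E/T; 6:H/L; 11:K/F; 12:D/I; 15:V/Y; 17:C/D; 21:A/Y; 22:I/D; 28:R/I; 29:W/T.
p = 12/35 = 0.342857.
d = −ln(1 − 0.342857) = −ln(0.657143) = 0.4199.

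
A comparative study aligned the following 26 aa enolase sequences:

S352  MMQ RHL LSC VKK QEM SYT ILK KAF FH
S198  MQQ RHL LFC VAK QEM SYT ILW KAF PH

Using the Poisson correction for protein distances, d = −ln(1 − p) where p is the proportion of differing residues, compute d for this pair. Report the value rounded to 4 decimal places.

Differing sites — 2:M/Q; 8:S/F; 11:K/A; 21:K/W; 25:F/P.
p = 5/26 = 0.192308.
d = −ln(1 − 0.192308) = −ln(0.807692) = 0.2136.

0.2136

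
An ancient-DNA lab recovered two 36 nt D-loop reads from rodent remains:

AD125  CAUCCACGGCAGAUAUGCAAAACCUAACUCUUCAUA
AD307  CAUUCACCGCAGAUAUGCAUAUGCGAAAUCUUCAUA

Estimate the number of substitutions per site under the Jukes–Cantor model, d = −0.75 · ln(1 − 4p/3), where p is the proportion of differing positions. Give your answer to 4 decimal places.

0.2251

The sequences differ at positions 4 (C/U), 8 (G/C), 20 (A/U), 22 (A/U), 23 (C/G), 25 (U/G), 28 (C/A).
p = 7/36 = 0.194444.
d = −0.75 · ln(1 − (4/3)·0.194444) = −0.75 · ln(0.740741) = −0.75 · (-0.300104) = 0.2251.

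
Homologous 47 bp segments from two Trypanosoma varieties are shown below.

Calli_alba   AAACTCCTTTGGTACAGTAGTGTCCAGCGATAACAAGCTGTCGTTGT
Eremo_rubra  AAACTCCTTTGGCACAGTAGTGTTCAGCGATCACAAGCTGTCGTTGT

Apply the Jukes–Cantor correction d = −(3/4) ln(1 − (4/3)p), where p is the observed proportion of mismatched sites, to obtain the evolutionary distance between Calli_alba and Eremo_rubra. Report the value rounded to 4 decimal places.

Differing sites — 13:T/C; 24:C/T; 32:A/C.
p = 3/47 = 0.063830.
d = −0.75 · ln(1 − (4/3)·0.063830) = −0.75 · ln(0.914893) = −0.75 · (-0.088948) = 0.0667.

0.0667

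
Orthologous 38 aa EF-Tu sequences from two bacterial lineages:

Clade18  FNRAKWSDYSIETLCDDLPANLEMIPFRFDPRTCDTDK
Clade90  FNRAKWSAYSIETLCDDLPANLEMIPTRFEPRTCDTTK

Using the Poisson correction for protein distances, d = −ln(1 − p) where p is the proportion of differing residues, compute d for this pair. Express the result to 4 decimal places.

Differing sites — 8:D/A; 27:F/T; 30:D/E; 37:D/T.
p = 4/38 = 0.105263.
d = −ln(1 − 0.105263) = −ln(0.894737) = 0.1112.

0.1112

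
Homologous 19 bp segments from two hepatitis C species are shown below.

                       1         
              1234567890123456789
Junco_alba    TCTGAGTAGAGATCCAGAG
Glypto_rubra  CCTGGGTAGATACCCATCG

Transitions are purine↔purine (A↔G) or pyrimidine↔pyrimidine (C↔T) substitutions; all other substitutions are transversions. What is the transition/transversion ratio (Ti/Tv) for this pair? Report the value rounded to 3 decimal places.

1.000

Differing sites — 1:T/C (Ti); 5:A/G (Ti); 11:G/T (Tv); 13:T/C (Ti); 17:G/T (Tv); 18:A/C (Tv).
Of the 6 differences, 3 transitions and 3 transversions, so Ti/Tv = 3/3 = 1.000.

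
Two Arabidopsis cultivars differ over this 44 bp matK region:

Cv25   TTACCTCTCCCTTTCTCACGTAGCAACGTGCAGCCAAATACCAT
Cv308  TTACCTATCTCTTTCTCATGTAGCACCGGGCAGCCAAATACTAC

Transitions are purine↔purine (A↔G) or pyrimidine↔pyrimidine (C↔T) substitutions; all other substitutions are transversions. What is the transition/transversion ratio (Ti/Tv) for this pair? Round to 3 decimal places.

1.333

The sequences differ at positions 7 (C/A, transversion), 10 (C/T, transition), 19 (C/T, transition), 26 (A/C, transversion), 29 (T/G, transversion), 42 (C/T, transition), 44 (T/C, transition).
Of the 7 differences, 4 transitions and 3 transversions, so Ti/Tv = 4/3 = 1.333.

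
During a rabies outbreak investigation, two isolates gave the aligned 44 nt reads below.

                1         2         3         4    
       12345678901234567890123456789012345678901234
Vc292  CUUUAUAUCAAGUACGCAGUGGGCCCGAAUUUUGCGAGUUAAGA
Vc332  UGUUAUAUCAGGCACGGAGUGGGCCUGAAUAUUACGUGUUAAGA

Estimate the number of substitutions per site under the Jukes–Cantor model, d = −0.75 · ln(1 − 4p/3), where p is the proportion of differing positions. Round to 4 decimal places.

0.2388

The sequences differ at positions 1 (C/U), 2 (U/G), 11 (A/G), 13 (U/C), 17 (C/G), 26 (C/U), 31 (U/A), 34 (G/A), 37 (A/U).
p = 9/44 = 0.204545.
d = −0.75 · ln(1 − (4/3)·0.204545) = −0.75 · ln(0.727273) = −0.75 · (-0.318453) = 0.2388.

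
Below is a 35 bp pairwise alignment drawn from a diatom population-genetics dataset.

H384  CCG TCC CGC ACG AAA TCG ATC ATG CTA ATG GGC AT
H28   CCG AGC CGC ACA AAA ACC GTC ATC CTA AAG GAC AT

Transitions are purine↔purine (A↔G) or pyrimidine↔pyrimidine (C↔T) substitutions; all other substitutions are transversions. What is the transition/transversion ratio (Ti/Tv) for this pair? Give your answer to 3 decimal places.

The sequences differ at positions 4 (T/A, transversion), 5 (C/G, transversion), 12 (G/A, transition), 16 (T/A, transversion), 18 (G/C, transversion), 19 (A/G, transition), 24 (G/C, transversion), 29 (T/A, transversion), 32 (G/A, transition).
Of the 9 differences, 3 transitions and 6 transversions, so Ti/Tv = 3/6 = 0.500.

0.500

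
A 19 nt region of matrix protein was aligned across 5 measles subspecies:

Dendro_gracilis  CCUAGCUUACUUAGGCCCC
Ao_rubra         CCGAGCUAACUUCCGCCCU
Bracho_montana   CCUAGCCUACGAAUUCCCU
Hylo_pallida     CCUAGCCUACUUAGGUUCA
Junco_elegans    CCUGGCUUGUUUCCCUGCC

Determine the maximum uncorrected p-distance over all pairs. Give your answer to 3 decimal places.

Pairwise Hamming distances:
  Dendro_gracilis vs Ao_rubra: 5
  Dendro_gracilis vs Bracho_montana: 6
  Dendro_gracilis vs Hylo_pallida: 4
  Dendro_gracilis vs Junco_elegans: 8
  Ao_rubra vs Bracho_montana: 8
  Ao_rubra vs Hylo_pallida: 8
  Ao_rubra vs Junco_elegans: 9
  Bracho_montana vs Hylo_pallida: 7
  Bracho_montana vs Junco_elegans: 12
  Hylo_pallida vs Junco_elegans: 9
The largest is 12 mismatches, between Bracho_montana and Junco_elegans; p = 12/19 = 0.632.

0.632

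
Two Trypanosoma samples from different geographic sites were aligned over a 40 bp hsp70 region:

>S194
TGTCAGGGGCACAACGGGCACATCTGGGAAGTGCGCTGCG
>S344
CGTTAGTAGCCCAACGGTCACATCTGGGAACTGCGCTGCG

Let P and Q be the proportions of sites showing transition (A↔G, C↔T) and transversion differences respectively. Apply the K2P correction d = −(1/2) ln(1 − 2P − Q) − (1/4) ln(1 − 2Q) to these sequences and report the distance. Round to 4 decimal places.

0.1996

Differing sites — 1:T/C (Ti); 4:C/T (Ti); 7:G/T (Tv); 8:G/A (Ti); 11:A/C (Tv); 18:G/T (Tv); 31:G/C (Tv).
Of the 7 differences, 3 transitions and 4 transversions over 40 sites: P = 3/40 = 0.075000, Q = 4/40 = 0.100000.
d = −0.5·ln(0.750000) − 0.25·ln(0.800000) = −0.5·(-0.287682) − 0.25·(-0.223144) = 0.1996.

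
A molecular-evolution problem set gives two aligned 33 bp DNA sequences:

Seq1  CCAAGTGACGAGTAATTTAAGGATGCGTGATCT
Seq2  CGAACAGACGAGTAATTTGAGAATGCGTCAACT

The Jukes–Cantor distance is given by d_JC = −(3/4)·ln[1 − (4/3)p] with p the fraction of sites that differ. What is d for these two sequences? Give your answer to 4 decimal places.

The sequences differ at positions 2 (C/G), 5 (G/C), 6 (T/A), 19 (A/G), 22 (G/A), 29 (G/C), 31 (T/A).
p = 7/33 = 0.212121.
d = −0.75 · ln(1 − (4/3)·0.212121) = −0.75 · ln(0.717172) = −0.75 · (-0.332440) = 0.2493.

0.2493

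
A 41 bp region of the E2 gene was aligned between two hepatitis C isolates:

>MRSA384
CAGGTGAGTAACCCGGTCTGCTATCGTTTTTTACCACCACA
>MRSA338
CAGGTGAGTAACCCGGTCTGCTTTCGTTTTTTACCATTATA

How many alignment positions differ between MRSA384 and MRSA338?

4

Mismatches occur at site 23 (A↔T), site 37 (C↔T), site 38 (C↔T), site 40 (C↔T).
That gives 4 mismatches out of 41 aligned sites, so the Hamming distance is 4.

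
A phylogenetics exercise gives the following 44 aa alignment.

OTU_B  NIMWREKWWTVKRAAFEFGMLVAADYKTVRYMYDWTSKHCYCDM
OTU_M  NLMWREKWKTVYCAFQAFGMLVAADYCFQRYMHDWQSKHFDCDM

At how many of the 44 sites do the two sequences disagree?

The sequences differ at positions 2 (I/L), 9 (W/K), 12 (K/Y), 13 (R/C), 15 (A/F), 16 (F/Q), 17 (E/A), 27 (K/C), 28 (T/F), 29 (V/Q), 33 (Y/H), 36 (T/Q), 40 (C/F), 41 (Y/D).
That gives 14 mismatches out of 44 aligned sites, so the Hamming distance is 14.

14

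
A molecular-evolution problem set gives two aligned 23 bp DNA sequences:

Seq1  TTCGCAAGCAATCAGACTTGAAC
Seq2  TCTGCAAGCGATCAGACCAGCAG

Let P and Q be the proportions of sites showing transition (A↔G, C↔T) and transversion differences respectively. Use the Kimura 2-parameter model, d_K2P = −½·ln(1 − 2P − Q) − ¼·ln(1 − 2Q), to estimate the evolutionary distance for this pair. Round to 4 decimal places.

Differing sites — 2:T/C (Ti); 3:C/T (Ti); 10:A/G (Ti); 18:T/C (Ti); 19:T/A (Tv); 21:A/C (Tv); 23:C/G (Tv).
Of the 7 differences, 4 transitions and 3 transversions over 23 sites: P = 4/23 = 0.173913, Q = 3/23 = 0.130435.
d = −0.5·ln(0.521739) − 0.25·ln(0.739130) = −0.5·(-0.650588) − 0.25·(-0.302281) = 0.4009.

0.4009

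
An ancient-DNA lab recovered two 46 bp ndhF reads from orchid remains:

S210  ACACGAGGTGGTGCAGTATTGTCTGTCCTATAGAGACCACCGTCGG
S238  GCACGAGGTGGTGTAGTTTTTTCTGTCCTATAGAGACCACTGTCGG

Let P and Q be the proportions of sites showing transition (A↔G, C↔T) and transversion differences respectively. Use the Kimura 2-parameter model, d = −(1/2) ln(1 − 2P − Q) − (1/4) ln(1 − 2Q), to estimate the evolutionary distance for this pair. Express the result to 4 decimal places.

The sequences differ at positions 1 (A/G, transition), 14 (C/T, transition), 18 (A/T, transversion), 21 (G/T, transversion), 41 (C/T, transition).
Of the 5 differences, 3 transitions and 2 transversions over 46 sites: P = 3/46 = 0.065217, Q = 2/46 = 0.043478.
d = −0.5·ln(0.826088) − 0.25·ln(0.913044) = −0.5·(-0.191054) − 0.25·(-0.090971) = 0.1183.

0.1183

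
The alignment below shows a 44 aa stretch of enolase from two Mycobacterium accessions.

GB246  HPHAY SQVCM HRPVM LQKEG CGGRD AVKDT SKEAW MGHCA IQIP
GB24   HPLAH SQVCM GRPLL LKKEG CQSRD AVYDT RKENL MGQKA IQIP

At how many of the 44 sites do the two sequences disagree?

14

Mismatches occur at site 3 (H→L), site 5 (Y→H), site 11 (H→G), site 14 (V→L), site 15 (M→L), site 17 (Q→K), site 22 (G→Q), site 23 (G→S), site 28 (K→Y), site 31 (S→R), site 34 (A→N), site 35 (W→L), site 38 (H→Q), site 39 (C→K).
That gives 14 mismatches out of 44 aligned sites, so the Hamming distance is 14.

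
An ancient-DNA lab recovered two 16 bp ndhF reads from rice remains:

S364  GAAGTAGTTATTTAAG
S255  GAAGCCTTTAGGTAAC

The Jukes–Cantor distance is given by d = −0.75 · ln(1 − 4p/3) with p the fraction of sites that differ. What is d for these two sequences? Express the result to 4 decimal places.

Differing sites — 5:T/C; 6:A/C; 7:G/T; 11:T/G; 12:T/G; 16:G/C.
p = 6/16 = 0.375000.
d = −0.75 · ln(1 − (4/3)·0.375000) = −0.75 · ln(0.500000) = −0.75 · (-0.693147) = 0.5199.

0.5199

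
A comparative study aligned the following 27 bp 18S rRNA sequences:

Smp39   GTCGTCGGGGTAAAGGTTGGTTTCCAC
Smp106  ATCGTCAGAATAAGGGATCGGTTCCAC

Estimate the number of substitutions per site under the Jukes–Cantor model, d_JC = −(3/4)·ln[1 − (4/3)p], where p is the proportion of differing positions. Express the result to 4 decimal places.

0.3770

Mismatches occur at site 1 (G↔A), site 7 (G↔A), site 9 (G↔A), site 10 (G↔A), site 14 (A↔G), site 17 (T↔A), site 19 (G↔C), site 21 (T↔G).
p = 8/27 = 0.296296.
d = −0.75 · ln(1 − (4/3)·0.296296) = −0.75 · ln(0.604939) = −0.75 · (-0.502628) = 0.3770.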